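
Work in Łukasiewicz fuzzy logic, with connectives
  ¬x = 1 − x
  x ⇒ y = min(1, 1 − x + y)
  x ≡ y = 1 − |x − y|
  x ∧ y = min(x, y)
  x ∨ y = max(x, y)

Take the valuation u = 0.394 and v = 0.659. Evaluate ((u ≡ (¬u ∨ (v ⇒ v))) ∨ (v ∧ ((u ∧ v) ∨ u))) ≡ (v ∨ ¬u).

0.735

¬u = 1 − 0.394 = 0.606
v ⇒ v = min(1, 1 − 0.659 + 0.659) = min(1, 1.000) = 1.000
¬u ∨ (v ⇒ v) = max(0.606, 1.000) = 1.000
u ≡ (¬u ∨ (v ⇒ v)) = 1 − |0.394 − 1.000| = 1 − 0.606 = 0.394
u ∧ v = min(0.394, 0.659) = 0.394
(u ∧ v) ∨ u = max(0.394, 0.394) = 0.394
v ∧ ((u ∧ v) ∨ u) = min(0.659, 0.394) = 0.394
(u ≡ (¬u ∨ (v ⇒ v))) ∨ (v ∧ ((u ∧ v) ∨ u)) = max(0.394, 0.394) = 0.394
v ∨ ¬u = max(0.659, 0.606) = 0.659
((u ≡ (¬u ∨ (v ⇒ v))) ∨ (v ∧ ((u ∧ v) ∨ u))) ≡ (v ∨ ¬u) = 1 − |0.394 − 0.659| = 1 − 0.265 = 0.735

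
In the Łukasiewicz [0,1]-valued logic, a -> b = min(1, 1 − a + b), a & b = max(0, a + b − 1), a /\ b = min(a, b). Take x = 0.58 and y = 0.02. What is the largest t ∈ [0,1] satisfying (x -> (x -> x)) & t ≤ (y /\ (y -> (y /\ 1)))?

x -> x = min(1, 1 − 0.58 + 0.58) = min(1, 1.00) = 1.00
x -> (x -> x) = min(1, 1 − 0.58 + 1.00) = min(1, 1.42) = 1.00
So the left factor is x -> (x -> x) = 1.00.
y /\ 1 = min(0.02, 1.00) = 0.02
y -> (y /\ 1) = min(1, 1 − 0.02 + 0.02) = min(1, 1.00) = 1.00
y /\ (y -> (y /\ 1)) = min(0.02, 1.00) = 0.02
So the right-hand bound is y /\ (y -> (y /\ 1)) = 0.02.
The residuum of the Łukasiewicz t-norm gives the supremum: min(1, 1 − 1.00 + 0.02).
1 − 1.00 + 0.02 = 0.02, so t = min(1, 0.02) = 0.02.
Check: 1.00 & 0.02 = max(0, 0.02) = 0.02 ≤ 0.02.

0.02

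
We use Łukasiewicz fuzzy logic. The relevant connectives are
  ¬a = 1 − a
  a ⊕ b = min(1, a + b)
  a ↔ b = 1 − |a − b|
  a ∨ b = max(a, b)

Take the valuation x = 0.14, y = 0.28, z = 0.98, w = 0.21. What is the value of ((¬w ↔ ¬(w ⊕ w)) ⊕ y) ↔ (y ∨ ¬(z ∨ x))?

0.28

¬w = 1 − 0.21 = 0.79
w ⊕ w = min(1, 0.21 + 0.21) = min(1, 0.42) = 0.42
¬(w ⊕ w) = 1 − 0.42 = 0.58
¬w ↔ ¬(w ⊕ w) = 1 − |0.79 − 0.58| = 1 − 0.21 = 0.79
(¬w ↔ ¬(w ⊕ w)) ⊕ y = min(1, 0.79 + 0.28) = min(1, 1.07) = 1.00
z ∨ x = max(0.98, 0.14) = 0.98
¬(z ∨ x) = 1 − 0.98 = 0.02
y ∨ ¬(z ∨ x) = max(0.28, 0.02) = 0.28
((¬w ↔ ¬(w ⊕ w)) ⊕ y) ↔ (y ∨ ¬(z ∨ x)) = 1 − |1.00 − 0.28| = 1 − 0.72 = 0.28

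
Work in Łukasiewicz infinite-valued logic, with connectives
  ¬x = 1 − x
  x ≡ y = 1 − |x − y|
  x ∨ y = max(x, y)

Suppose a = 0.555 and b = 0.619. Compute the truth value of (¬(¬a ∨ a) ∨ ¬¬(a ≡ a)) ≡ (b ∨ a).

0.619

¬a = 1 − 0.555 = 0.445
¬a ∨ a = max(0.445, 0.555) = 0.555
¬(¬a ∨ a) = 1 − 0.555 = 0.445
a ≡ a = 1 − |0.555 − 0.555| = 1 − 0.000 = 1.000
¬(a ≡ a) = 1 − 1.000 = 0.000
¬¬(a ≡ a) = 1 − 0.000 = 1.000
¬(¬a ∨ a) ∨ ¬¬(a ≡ a) = max(0.445, 1.000) = 1.000
b ∨ a = max(0.619, 0.555) = 0.619
(¬(¬a ∨ a) ∨ ¬¬(a ≡ a)) ≡ (b ∨ a) = 1 − |1.000 − 0.619| = 1 − 0.381 = 0.619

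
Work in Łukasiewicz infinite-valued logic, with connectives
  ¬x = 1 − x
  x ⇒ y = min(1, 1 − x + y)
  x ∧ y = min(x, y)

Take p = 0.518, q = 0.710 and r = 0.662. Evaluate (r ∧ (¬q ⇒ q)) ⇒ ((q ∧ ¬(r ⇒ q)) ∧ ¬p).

¬q = 1 − 0.710 = 0.290
¬q ⇒ q = min(1, 1 − 0.290 + 0.710) = min(1, 1.420) = 1.000
r ∧ (¬q ⇒ q) = min(0.662, 1.000) = 0.662
r ⇒ q = min(1, 1 − 0.662 + 0.710) = min(1, 1.048) = 1.000
¬(r ⇒ q) = 1 − 1.000 = 0.000
q ∧ ¬(r ⇒ q) = min(0.710, 0.000) = 0.000
¬p = 1 − 0.518 = 0.482
(q ∧ ¬(r ⇒ q)) ∧ ¬p = min(0.000, 0.482) = 0.000
(r ∧ (¬q ⇒ q)) ⇒ ((q ∧ ¬(r ⇒ q)) ∧ ¬p) = min(1, 1 − 0.662 + 0.000) = min(1, 0.338) = 0.338

0.338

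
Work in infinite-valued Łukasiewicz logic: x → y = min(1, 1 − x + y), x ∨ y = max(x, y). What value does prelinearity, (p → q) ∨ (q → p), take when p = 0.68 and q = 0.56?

1.00

p → q = min(1, 1 − 0.68 + 0.56) = min(1, 0.88) = 0.88
q → p = min(1, 1 − 0.56 + 0.68) = min(1, 1.12) = 1.00
(p → q) ∨ (q → p) = max(0.88, 1.00) = 1.00
(As expected: a Ł∞-tautology — holds in every MV-chain.)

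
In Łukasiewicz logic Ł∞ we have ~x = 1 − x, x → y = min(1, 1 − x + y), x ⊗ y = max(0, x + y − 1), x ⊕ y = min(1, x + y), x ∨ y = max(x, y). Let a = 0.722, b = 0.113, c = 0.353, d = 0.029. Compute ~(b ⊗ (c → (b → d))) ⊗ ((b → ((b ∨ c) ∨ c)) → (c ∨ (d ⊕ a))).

b → d = min(1, 1 − 0.113 + 0.029) = min(1, 0.916) = 0.916
c → (b → d) = min(1, 1 − 0.353 + 0.916) = min(1, 1.563) = 1.000
b ⊗ (c → (b → d)) = max(0, 0.113 + 1.000 − 1) = max(0, 0.113) = 0.113
~(b ⊗ (c → (b → d))) = 1 − 0.113 = 0.887
b ∨ c = max(0.113, 0.353) = 0.353
(b ∨ c) ∨ c = max(0.353, 0.353) = 0.353
b → ((b ∨ c) ∨ c) = min(1, 1 − 0.113 + 0.353) = min(1, 1.240) = 1.000
d ⊕ a = min(1, 0.029 + 0.722) = min(1, 0.751) = 0.751
c ∨ (d ⊕ a) = max(0.353, 0.751) = 0.751
(b → ((b ∨ c) ∨ c)) → (c ∨ (d ⊕ a)) = min(1, 1 − 1.000 + 0.751) = min(1, 0.751) = 0.751
~(b ⊗ (c → (b → d))) ⊗ ((b → ((b ∨ c) ∨ c)) → (c ∨ (d ⊕ a))) = max(0, 0.887 + 0.751 − 1) = max(0, 0.638) = 0.638

0.638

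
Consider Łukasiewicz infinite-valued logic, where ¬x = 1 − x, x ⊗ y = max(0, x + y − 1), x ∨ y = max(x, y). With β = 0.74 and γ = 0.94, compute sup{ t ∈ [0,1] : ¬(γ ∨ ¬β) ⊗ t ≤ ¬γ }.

¬β = 1 − 0.74 = 0.26
γ ∨ ¬β = max(0.94, 0.26) = 0.94
¬(γ ∨ ¬β) = 1 − 0.94 = 0.06
So the left factor is ¬(γ ∨ ¬β) = 0.06.
¬γ = 1 − 0.94 = 0.06
So the right-hand bound is ¬γ = 0.06.
The residuum of the Łukasiewicz t-norm gives the supremum: min(1, 1 − 0.06 + 0.06).
1 − 0.06 + 0.06 = 1.00, so t = min(1, 1.00) = 1.00.
Check: 0.06 ⊗ 1.00 = max(0, 0.06) = 0.06 ≤ 0.06.

1.00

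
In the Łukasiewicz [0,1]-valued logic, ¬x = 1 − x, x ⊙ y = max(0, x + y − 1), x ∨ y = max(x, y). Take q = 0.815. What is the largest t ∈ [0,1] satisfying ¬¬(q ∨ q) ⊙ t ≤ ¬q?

q ∨ q = max(0.815, 0.815) = 0.815
¬(q ∨ q) = 1 − 0.815 = 0.185
¬¬(q ∨ q) = 1 − 0.185 = 0.815
So the left factor is ¬¬(q ∨ q) = 0.815.
¬q = 1 − 0.815 = 0.185
So the right-hand bound is ¬q = 0.185.
The residuum of the Łukasiewicz t-norm gives the supremum: min(1, 1 − 0.815 + 0.185).
1 − 0.815 + 0.185 = 0.370, so t = min(1, 0.370) = 0.370.
Check: 0.815 ⊙ 0.370 = max(0, 0.185) = 0.185 ≤ 0.185.

0.370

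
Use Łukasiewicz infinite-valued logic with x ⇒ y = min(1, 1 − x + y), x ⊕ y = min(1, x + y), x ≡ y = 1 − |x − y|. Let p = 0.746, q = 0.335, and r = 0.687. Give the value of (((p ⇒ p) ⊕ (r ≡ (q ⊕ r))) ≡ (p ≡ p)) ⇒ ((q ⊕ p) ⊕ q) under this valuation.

1.000

p ⇒ p = min(1, 1 − 0.746 + 0.746) = min(1, 1.000) = 1.000
q ⊕ r = min(1, 0.335 + 0.687) = min(1, 1.022) = 1.000
r ≡ (q ⊕ r) = 1 − |0.687 − 1.000| = 1 − 0.313 = 0.687
(p ⇒ p) ⊕ (r ≡ (q ⊕ r)) = min(1, 1.000 + 0.687) = min(1, 1.687) = 1.000
p ≡ p = 1 − |0.746 − 0.746| = 1 − 0.000 = 1.000
((p ⇒ p) ⊕ (r ≡ (q ⊕ r))) ≡ (p ≡ p) = 1 − |1.000 − 1.000| = 1 − 0.000 = 1.000
q ⊕ p = min(1, 0.335 + 0.746) = min(1, 1.081) = 1.000
(q ⊕ p) ⊕ q = min(1, 1.000 + 0.335) = min(1, 1.335) = 1.000
(((p ⇒ p) ⊕ (r ≡ (q ⊕ r))) ≡ (p ≡ p)) ⇒ ((q ⊕ p) ⊕ q) = min(1, 1 − 1.000 + 1.000) = min(1, 1.000) = 1.000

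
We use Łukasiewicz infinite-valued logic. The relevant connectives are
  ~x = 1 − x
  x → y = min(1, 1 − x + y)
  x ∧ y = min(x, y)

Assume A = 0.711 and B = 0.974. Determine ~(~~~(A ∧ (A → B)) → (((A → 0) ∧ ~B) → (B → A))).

0.000

A → B = min(1, 1 − 0.711 + 0.974) = min(1, 1.263) = 1.000
A ∧ (A → B) = min(0.711, 1.000) = 0.711
~(A ∧ (A → B)) = 1 − 0.711 = 0.289
~~(A ∧ (A → B)) = 1 − 0.289 = 0.711
~~~(A ∧ (A → B)) = 1 − 0.711 = 0.289
A → 0 = min(1, 1 − 0.711 + 0.000) = min(1, 0.289) = 0.289
~B = 1 − 0.974 = 0.026
(A → 0) ∧ ~B = min(0.289, 0.026) = 0.026
B → A = min(1, 1 − 0.974 + 0.711) = min(1, 0.737) = 0.737
((A → 0) ∧ ~B) → (B → A) = min(1, 1 − 0.026 + 0.737) = min(1, 1.711) = 1.000
~~~(A ∧ (A → B)) → (((A → 0) ∧ ~B) → (B → A)) = min(1, 1 − 0.289 + 1.000) = min(1, 1.711) = 1.000
~(~~~(A ∧ (A → B)) → (((A → 0) ∧ ~B) → (B → A))) = 1 − 1.000 = 0.000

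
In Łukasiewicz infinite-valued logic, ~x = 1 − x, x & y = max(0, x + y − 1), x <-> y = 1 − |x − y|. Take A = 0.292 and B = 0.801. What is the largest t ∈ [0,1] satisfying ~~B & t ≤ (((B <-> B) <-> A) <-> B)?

~B = 1 − 0.801 = 0.199
~~B = 1 − 0.199 = 0.801
So the left factor is ~~B = 0.801.
B <-> B = 1 − |0.801 − 0.801| = 1 − 0.000 = 1.000
(B <-> B) <-> A = 1 − |1.000 − 0.292| = 1 − 0.708 = 0.292
((B <-> B) <-> A) <-> B = 1 − |0.292 − 0.801| = 1 − 0.509 = 0.491
So the right-hand bound is ((B <-> B) <-> A) <-> B = 0.491.
The residuum of the Łukasiewicz t-norm gives the supremum: min(1, 1 − 0.801 + 0.491).
1 − 0.801 + 0.491 = 0.690, so t = min(1, 0.690) = 0.690.
Check: 0.801 & 0.690 = max(0, 0.491) = 0.491 ≤ 0.491.

0.690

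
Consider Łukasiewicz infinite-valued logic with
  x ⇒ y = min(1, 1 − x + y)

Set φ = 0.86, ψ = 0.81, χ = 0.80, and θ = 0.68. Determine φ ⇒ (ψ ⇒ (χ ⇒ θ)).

χ ⇒ θ = min(1, 1 − 0.80 + 0.68) = min(1, 0.88) = 0.88
ψ ⇒ (χ ⇒ θ) = min(1, 1 − 0.81 + 0.88) = min(1, 1.07) = 1.00
φ ⇒ (ψ ⇒ (χ ⇒ θ)) = min(1, 1 − 0.86 + 1.00) = min(1, 1.14) = 1.00

1.00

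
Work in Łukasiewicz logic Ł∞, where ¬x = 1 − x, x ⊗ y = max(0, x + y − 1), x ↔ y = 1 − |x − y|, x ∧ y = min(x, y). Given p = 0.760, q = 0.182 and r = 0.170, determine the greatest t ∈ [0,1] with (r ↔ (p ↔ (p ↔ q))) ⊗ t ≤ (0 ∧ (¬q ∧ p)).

p ↔ q = 1 − |0.760 − 0.182| = 1 − 0.578 = 0.422
p ↔ (p ↔ q) = 1 − |0.760 − 0.422| = 1 − 0.338 = 0.662
r ↔ (p ↔ (p ↔ q)) = 1 − |0.170 − 0.662| = 1 − 0.492 = 0.508
So the left factor is r ↔ (p ↔ (p ↔ q)) = 0.508.
¬q = 1 − 0.182 = 0.818
¬q ∧ p = min(0.818, 0.760) = 0.760
0 ∧ (¬q ∧ p) = min(0.000, 0.760) = 0.000
So the right-hand bound is 0 ∧ (¬q ∧ p) = 0.000.
The residuum of the Łukasiewicz t-norm gives the supremum: min(1, 1 − 0.508 + 0.000).
1 − 0.508 + 0.000 = 0.492, so t = min(1, 0.492) = 0.492.
Check: 0.508 ⊗ 0.492 = max(0, 0.000) = 0.000 ≤ 0.000.

0.492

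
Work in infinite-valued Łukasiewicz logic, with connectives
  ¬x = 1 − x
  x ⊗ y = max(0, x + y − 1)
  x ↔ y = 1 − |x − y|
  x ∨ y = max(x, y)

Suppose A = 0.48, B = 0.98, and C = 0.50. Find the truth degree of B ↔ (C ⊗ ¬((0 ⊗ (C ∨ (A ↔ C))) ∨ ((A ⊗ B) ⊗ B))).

A ↔ C = 1 − |0.48 − 0.50| = 1 − 0.02 = 0.98
C ∨ (A ↔ C) = max(0.50, 0.98) = 0.98
0 ⊗ (C ∨ (A ↔ C)) = max(0, 0.00 + 0.98 − 1) = max(0, -0.02) = 0.00
A ⊗ B = max(0, 0.48 + 0.98 − 1) = max(0, 0.46) = 0.46
(A ⊗ B) ⊗ B = max(0, 0.46 + 0.98 − 1) = max(0, 0.44) = 0.44
(0 ⊗ (C ∨ (A ↔ C))) ∨ ((A ⊗ B) ⊗ B) = max(0.00, 0.44) = 0.44
¬((0 ⊗ (C ∨ (A ↔ C))) ∨ ((A ⊗ B) ⊗ B)) = 1 − 0.44 = 0.56
C ⊗ ¬((0 ⊗ (C ∨ (A ↔ C))) ∨ ((A ⊗ B) ⊗ B)) = max(0, 0.50 + 0.56 − 1) = max(0, 0.06) = 0.06
B ↔ (C ⊗ ¬((0 ⊗ (C ∨ (A ↔ C))) ∨ ((A ⊗ B) ⊗ B))) = 1 − |0.98 − 0.06| = 1 − 0.92 = 0.08

0.08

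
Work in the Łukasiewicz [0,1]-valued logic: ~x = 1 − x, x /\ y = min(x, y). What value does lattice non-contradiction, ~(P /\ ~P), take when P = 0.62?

~P = 1 − 0.62 = 0.38
P /\ ~P = min(0.62, 0.38) = 0.38
~(P /\ ~P) = 1 − 0.38 = 0.62
(The value 0.62 < 1 shows this instance is not satisfied; not a Ł∞-tautology — its value is 1 − min(a, 1−a).)

0.62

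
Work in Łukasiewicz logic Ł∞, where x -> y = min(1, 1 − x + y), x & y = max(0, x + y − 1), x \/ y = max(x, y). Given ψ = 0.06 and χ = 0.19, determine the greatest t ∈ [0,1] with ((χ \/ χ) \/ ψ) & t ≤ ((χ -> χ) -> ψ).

χ \/ χ = max(0.19, 0.19) = 0.19
(χ \/ χ) \/ ψ = max(0.19, 0.06) = 0.19
So the left factor is (χ \/ χ) \/ ψ = 0.19.
χ -> χ = min(1, 1 − 0.19 + 0.19) = min(1, 1.00) = 1.00
(χ -> χ) -> ψ = min(1, 1 − 1.00 + 0.06) = min(1, 0.06) = 0.06
So the right-hand bound is (χ -> χ) -> ψ = 0.06.
The residuum of the Łukasiewicz t-norm gives the supremum: min(1, 1 − 0.19 + 0.06).
1 − 0.19 + 0.06 = 0.87, so t = min(1, 0.87) = 0.87.
Check: 0.19 & 0.87 = max(0, 0.06) = 0.06 ≤ 0.06.

0.87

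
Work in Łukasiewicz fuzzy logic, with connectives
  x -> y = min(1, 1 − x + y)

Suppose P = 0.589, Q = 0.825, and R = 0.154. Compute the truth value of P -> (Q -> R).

0.740

Q -> R = min(1, 1 − 0.825 + 0.154) = min(1, 0.329) = 0.329
P -> (Q -> R) = min(1, 1 − 0.589 + 0.329) = min(1, 0.740) = 0.740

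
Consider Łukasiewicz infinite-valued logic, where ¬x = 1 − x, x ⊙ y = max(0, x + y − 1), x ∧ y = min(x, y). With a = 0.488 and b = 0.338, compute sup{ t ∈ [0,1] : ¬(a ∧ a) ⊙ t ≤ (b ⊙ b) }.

a ∧ a = min(0.488, 0.488) = 0.488
¬(a ∧ a) = 1 − 0.488 = 0.512
So the left factor is ¬(a ∧ a) = 0.512.
b ⊙ b = max(0, 0.338 + 0.338 − 1) = max(0, -0.324) = 0.000
So the right-hand bound is b ⊙ b = 0.000.
The residuum of the Łukasiewicz t-norm gives the supremum: min(1, 1 − 0.512 + 0.000).
1 − 0.512 + 0.000 = 0.488, so t = min(1, 0.488) = 0.488.
Check: 0.512 ⊙ 0.488 = max(0, 0.000) = 0.000 ≤ 0.000.

0.488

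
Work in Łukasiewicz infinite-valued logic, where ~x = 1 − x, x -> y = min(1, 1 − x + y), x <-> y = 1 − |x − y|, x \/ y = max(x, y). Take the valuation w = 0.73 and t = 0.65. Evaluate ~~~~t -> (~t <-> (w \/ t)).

0.97

~t = 1 − 0.65 = 0.35
~~t = 1 − 0.35 = 0.65
~~~t = 1 − 0.65 = 0.35
~~~~t = 1 − 0.35 = 0.65
w \/ t = max(0.73, 0.65) = 0.73
~t <-> (w \/ t) = 1 − |0.35 − 0.73| = 1 − 0.38 = 0.62
~~~~t -> (~t <-> (w \/ t)) = min(1, 1 − 0.65 + 0.62) = min(1, 0.97) = 0.97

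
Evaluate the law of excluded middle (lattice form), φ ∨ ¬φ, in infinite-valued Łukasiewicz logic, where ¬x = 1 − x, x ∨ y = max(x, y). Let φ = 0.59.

0.59

¬φ = 1 − 0.59 = 0.41
φ ∨ ¬φ = max(0.59, 0.41) = 0.59
(The value 0.59 < 1 shows this instance is not satisfied; not a Ł∞-tautology — its value is max(a, 1−a).)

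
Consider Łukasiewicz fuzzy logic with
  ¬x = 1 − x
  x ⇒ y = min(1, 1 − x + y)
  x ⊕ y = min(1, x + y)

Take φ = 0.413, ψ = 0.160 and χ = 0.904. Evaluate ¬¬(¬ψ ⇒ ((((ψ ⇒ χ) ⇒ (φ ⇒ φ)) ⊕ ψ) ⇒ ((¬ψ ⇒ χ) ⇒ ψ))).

¬ψ = 1 − 0.160 = 0.840
ψ ⇒ χ = min(1, 1 − 0.160 + 0.904) = min(1, 1.744) = 1.000
φ ⇒ φ = min(1, 1 − 0.413 + 0.413) = min(1, 1.000) = 1.000
(ψ ⇒ χ) ⇒ (φ ⇒ φ) = min(1, 1 − 1.000 + 1.000) = min(1, 1.000) = 1.000
((ψ ⇒ χ) ⇒ (φ ⇒ φ)) ⊕ ψ = min(1, 1.000 + 0.160) = min(1, 1.160) = 1.000
¬ψ ⇒ χ = min(1, 1 − 0.840 + 0.904) = min(1, 1.064) = 1.000
(¬ψ ⇒ χ) ⇒ ψ = min(1, 1 − 1.000 + 0.160) = min(1, 0.160) = 0.160
(((ψ ⇒ χ) ⇒ (φ ⇒ φ)) ⊕ ψ) ⇒ ((¬ψ ⇒ χ) ⇒ ψ) = min(1, 1 − 1.000 + 0.160) = min(1, 0.160) = 0.160
¬ψ ⇒ ((((ψ ⇒ χ) ⇒ (φ ⇒ φ)) ⊕ ψ) ⇒ ((¬ψ ⇒ χ) ⇒ ψ)) = min(1, 1 − 0.840 + 0.160) = min(1, 0.320) = 0.320
¬(¬ψ ⇒ ((((ψ ⇒ χ) ⇒ (φ ⇒ φ)) ⊕ ψ) ⇒ ((¬ψ ⇒ χ) ⇒ ψ))) = 1 − 0.320 = 0.680
¬¬(¬ψ ⇒ ((((ψ ⇒ χ) ⇒ (φ ⇒ φ)) ⊕ ψ) ⇒ ((¬ψ ⇒ χ) ⇒ ψ))) = 1 − 0.680 = 0.320

0.320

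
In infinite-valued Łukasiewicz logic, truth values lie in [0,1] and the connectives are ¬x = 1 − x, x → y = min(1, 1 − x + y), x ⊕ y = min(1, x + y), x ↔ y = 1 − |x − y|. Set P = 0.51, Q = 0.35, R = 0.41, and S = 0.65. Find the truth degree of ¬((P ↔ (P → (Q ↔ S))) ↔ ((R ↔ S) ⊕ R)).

Q ↔ S = 1 − |0.35 − 0.65| = 1 − 0.30 = 0.70
P → (Q ↔ S) = min(1, 1 − 0.51 + 0.70) = min(1, 1.19) = 1.00
P ↔ (P → (Q ↔ S)) = 1 − |0.51 − 1.00| = 1 − 0.49 = 0.51
R ↔ S = 1 − |0.41 − 0.65| = 1 − 0.24 = 0.76
(R ↔ S) ⊕ R = min(1, 0.76 + 0.41) = min(1, 1.17) = 1.00
(P ↔ (P → (Q ↔ S))) ↔ ((R ↔ S) ⊕ R) = 1 − |0.51 − 1.00| = 1 − 0.49 = 0.51
¬((P ↔ (P → (Q ↔ S))) ↔ ((R ↔ S) ⊕ R)) = 1 − 0.51 = 0.49

0.49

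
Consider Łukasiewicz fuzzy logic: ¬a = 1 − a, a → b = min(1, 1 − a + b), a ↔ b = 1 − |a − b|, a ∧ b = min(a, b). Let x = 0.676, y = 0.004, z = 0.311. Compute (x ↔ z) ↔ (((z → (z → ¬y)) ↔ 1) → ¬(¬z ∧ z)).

0.946

x ↔ z = 1 − |0.676 − 0.311| = 1 − 0.365 = 0.635
¬y = 1 − 0.004 = 0.996
z → ¬y = min(1, 1 − 0.311 + 0.996) = min(1, 1.685) = 1.000
z → (z → ¬y) = min(1, 1 − 0.311 + 1.000) = min(1, 1.689) = 1.000
(z → (z → ¬y)) ↔ 1 = 1 − |1.000 − 1.000| = 1 − 0.000 = 1.000
¬z = 1 − 0.311 = 0.689
¬z ∧ z = min(0.689, 0.311) = 0.311
¬(¬z ∧ z) = 1 − 0.311 = 0.689
((z → (z → ¬y)) ↔ 1) → ¬(¬z ∧ z) = min(1, 1 − 1.000 + 0.689) = min(1, 0.689) = 0.689
(x ↔ z) ↔ (((z → (z → ¬y)) ↔ 1) → ¬(¬z ∧ z)) = 1 − |0.635 − 0.689| = 1 − 0.054 = 0.946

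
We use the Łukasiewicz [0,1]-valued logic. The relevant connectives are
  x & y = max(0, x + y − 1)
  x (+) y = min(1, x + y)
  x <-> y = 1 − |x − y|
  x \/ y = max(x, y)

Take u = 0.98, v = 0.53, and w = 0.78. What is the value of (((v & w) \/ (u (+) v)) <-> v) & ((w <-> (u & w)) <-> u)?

v & w = max(0, 0.53 + 0.78 − 1) = max(0, 0.31) = 0.31
u (+) v = min(1, 0.98 + 0.53) = min(1, 1.51) = 1.00
(v & w) \/ (u (+) v) = max(0.31, 1.00) = 1.00
((v & w) \/ (u (+) v)) <-> v = 1 − |1.00 − 0.53| = 1 − 0.47 = 0.53
u & w = max(0, 0.98 + 0.78 − 1) = max(0, 0.76) = 0.76
w <-> (u & w) = 1 − |0.78 − 0.76| = 1 − 0.02 = 0.98
(w <-> (u & w)) <-> u = 1 − |0.98 − 0.98| = 1 − 0.00 = 1.00
(((v & w) \/ (u (+) v)) <-> v) & ((w <-> (u & w)) <-> u) = max(0, 0.53 + 1.00 − 1) = max(0, 0.53) = 0.53

0.53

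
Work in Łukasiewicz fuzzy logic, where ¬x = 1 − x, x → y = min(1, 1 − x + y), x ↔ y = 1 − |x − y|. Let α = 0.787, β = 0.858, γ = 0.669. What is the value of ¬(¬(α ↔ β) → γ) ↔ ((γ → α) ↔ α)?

0.213

α ↔ β = 1 − |0.787 − 0.858| = 1 − 0.071 = 0.929
¬(α ↔ β) = 1 − 0.929 = 0.071
¬(α ↔ β) → γ = min(1, 1 − 0.071 + 0.669) = min(1, 1.598) = 1.000
¬(¬(α ↔ β) → γ) = 1 − 1.000 = 0.000
γ → α = min(1, 1 − 0.669 + 0.787) = min(1, 1.118) = 1.000
(γ → α) ↔ α = 1 − |1.000 − 0.787| = 1 − 0.213 = 0.787
¬(¬(α ↔ β) → γ) ↔ ((γ → α) ↔ α) = 1 − |0.000 − 0.787| = 1 − 0.787 = 0.213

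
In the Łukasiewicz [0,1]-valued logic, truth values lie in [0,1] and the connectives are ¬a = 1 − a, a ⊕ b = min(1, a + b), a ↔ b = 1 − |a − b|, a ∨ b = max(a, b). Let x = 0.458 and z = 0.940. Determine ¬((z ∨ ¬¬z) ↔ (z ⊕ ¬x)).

¬z = 1 − 0.940 = 0.060
¬¬z = 1 − 0.060 = 0.940
z ∨ ¬¬z = max(0.940, 0.940) = 0.940
¬x = 1 − 0.458 = 0.542
z ⊕ ¬x = min(1, 0.940 + 0.542) = min(1, 1.482) = 1.000
(z ∨ ¬¬z) ↔ (z ⊕ ¬x) = 1 − |0.940 − 1.000| = 1 − 0.060 = 0.940
¬((z ∨ ¬¬z) ↔ (z ⊕ ¬x)) = 1 − 0.940 = 0.060

0.060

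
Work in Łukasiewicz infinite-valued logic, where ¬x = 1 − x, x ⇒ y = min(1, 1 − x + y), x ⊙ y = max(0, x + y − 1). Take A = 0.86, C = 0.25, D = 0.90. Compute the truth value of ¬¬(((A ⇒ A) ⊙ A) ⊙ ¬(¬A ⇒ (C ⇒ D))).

A ⇒ A = min(1, 1 − 0.86 + 0.86) = min(1, 1.00) = 1.00
(A ⇒ A) ⊙ A = max(0, 1.00 + 0.86 − 1) = max(0, 0.86) = 0.86
¬A = 1 − 0.86 = 0.14
C ⇒ D = min(1, 1 − 0.25 + 0.90) = min(1, 1.65) = 1.00
¬A ⇒ (C ⇒ D) = min(1, 1 − 0.14 + 1.00) = min(1, 1.86) = 1.00
¬(¬A ⇒ (C ⇒ D)) = 1 − 1.00 = 0.00
((A ⇒ A) ⊙ A) ⊙ ¬(¬A ⇒ (C ⇒ D)) = max(0, 0.86 + 0.00 − 1) = max(0, -0.14) = 0.00
¬(((A ⇒ A) ⊙ A) ⊙ ¬(¬A ⇒ (C ⇒ D))) = 1 − 0.00 = 1.00
¬¬(((A ⇒ A) ⊙ A) ⊙ ¬(¬A ⇒ (C ⇒ D))) = 1 − 1.00 = 0.00

0.00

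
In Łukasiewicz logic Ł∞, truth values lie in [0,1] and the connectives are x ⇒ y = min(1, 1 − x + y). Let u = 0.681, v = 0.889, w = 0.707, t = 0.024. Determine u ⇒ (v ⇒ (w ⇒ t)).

w ⇒ t = min(1, 1 − 0.707 + 0.024) = min(1, 0.317) = 0.317
v ⇒ (w ⇒ t) = min(1, 1 − 0.889 + 0.317) = min(1, 0.428) = 0.428
u ⇒ (v ⇒ (w ⇒ t)) = min(1, 1 − 0.681 + 0.428) = min(1, 0.747) = 0.747

0.747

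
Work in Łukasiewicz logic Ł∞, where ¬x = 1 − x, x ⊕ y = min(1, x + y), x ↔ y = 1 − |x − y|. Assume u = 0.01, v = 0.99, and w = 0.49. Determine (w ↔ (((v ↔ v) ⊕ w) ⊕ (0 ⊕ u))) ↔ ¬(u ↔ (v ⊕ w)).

0.50

v ↔ v = 1 − |0.99 − 0.99| = 1 − 0.00 = 1.00
(v ↔ v) ⊕ w = min(1, 1.00 + 0.49) = min(1, 1.49) = 1.00
0 ⊕ u = min(1, 0.00 + 0.01) = min(1, 0.01) = 0.01
((v ↔ v) ⊕ w) ⊕ (0 ⊕ u) = min(1, 1.00 + 0.01) = min(1, 1.01) = 1.00
w ↔ (((v ↔ v) ⊕ w) ⊕ (0 ⊕ u)) = 1 − |0.49 − 1.00| = 1 − 0.51 = 0.49
v ⊕ w = min(1, 0.99 + 0.49) = min(1, 1.48) = 1.00
u ↔ (v ⊕ w) = 1 − |0.01 − 1.00| = 1 − 0.99 = 0.01
¬(u ↔ (v ⊕ w)) = 1 − 0.01 = 0.99
(w ↔ (((v ↔ v) ⊕ w) ⊕ (0 ⊕ u))) ↔ ¬(u ↔ (v ⊕ w)) = 1 − |0.49 − 0.99| = 1 − 0.50 = 0.50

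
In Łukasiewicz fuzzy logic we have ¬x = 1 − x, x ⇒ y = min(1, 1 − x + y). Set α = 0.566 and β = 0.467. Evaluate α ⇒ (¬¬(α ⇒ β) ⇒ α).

α ⇒ β = min(1, 1 − 0.566 + 0.467) = min(1, 0.901) = 0.901
¬(α ⇒ β) = 1 − 0.901 = 0.099
¬¬(α ⇒ β) = 1 − 0.099 = 0.901
¬¬(α ⇒ β) ⇒ α = min(1, 1 − 0.901 + 0.566) = min(1, 0.665) = 0.665
α ⇒ (¬¬(α ⇒ β) ⇒ α) = min(1, 1 − 0.566 + 0.665) = min(1, 1.099) = 1.000

1.000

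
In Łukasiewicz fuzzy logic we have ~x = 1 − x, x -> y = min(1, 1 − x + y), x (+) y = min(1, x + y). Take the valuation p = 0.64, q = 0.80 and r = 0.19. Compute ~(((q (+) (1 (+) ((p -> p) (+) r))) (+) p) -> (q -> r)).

p -> p = min(1, 1 − 0.64 + 0.64) = min(1, 1.00) = 1.00
(p -> p) (+) r = min(1, 1.00 + 0.19) = min(1, 1.19) = 1.00
1 (+) ((p -> p) (+) r) = min(1, 1.00 + 1.00) = min(1, 2.00) = 1.00
q (+) (1 (+) ((p -> p) (+) r)) = min(1, 0.80 + 1.00) = min(1, 1.80) = 1.00
(q (+) (1 (+) ((p -> p) (+) r))) (+) p = min(1, 1.00 + 0.64) = min(1, 1.64) = 1.00
q -> r = min(1, 1 − 0.80 + 0.19) = min(1, 0.39) = 0.39
((q (+) (1 (+) ((p -> p) (+) r))) (+) p) -> (q -> r) = min(1, 1 − 1.00 + 0.39) = min(1, 0.39) = 0.39
~(((q (+) (1 (+) ((p -> p) (+) r))) (+) p) -> (q -> r)) = 1 − 0.39 = 0.61

0.61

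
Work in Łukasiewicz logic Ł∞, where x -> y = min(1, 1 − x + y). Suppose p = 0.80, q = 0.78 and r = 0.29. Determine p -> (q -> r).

q -> r = min(1, 1 − 0.78 + 0.29) = min(1, 0.51) = 0.51
p -> (q -> r) = min(1, 1 − 0.80 + 0.51) = min(1, 0.71) = 0.71

0.71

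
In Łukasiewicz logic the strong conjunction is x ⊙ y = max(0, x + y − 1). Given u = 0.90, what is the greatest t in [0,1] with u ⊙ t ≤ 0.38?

The residuum of the Łukasiewicz t-norm gives the supremum: min(1, 1 − 0.90 + 0.38).
1 − 0.90 + 0.38 = 0.48, so t = min(1, 0.48) = 0.48.
Check: 0.90 ⊙ 0.48 = max(0, 0.38) = 0.38 ≤ 0.38.

0.48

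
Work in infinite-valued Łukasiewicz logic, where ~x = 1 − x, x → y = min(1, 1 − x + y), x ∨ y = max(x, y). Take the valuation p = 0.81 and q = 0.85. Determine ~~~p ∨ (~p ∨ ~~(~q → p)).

~p = 1 − 0.81 = 0.19
~~p = 1 − 0.19 = 0.81
~~~p = 1 − 0.81 = 0.19
~q = 1 − 0.85 = 0.15
~q → p = min(1, 1 − 0.15 + 0.81) = min(1, 1.66) = 1.00
~(~q → p) = 1 − 1.00 = 0.00
~~(~q → p) = 1 − 0.00 = 1.00
~p ∨ ~~(~q → p) = max(0.19, 1.00) = 1.00
~~~p ∨ (~p ∨ ~~(~q → p)) = max(0.19, 1.00) = 1.00

1.00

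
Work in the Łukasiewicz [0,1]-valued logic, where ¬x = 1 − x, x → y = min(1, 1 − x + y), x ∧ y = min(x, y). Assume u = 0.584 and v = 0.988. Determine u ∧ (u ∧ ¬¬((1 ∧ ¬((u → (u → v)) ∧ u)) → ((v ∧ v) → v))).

u → v = min(1, 1 − 0.584 + 0.988) = min(1, 1.404) = 1.000
u → (u → v) = min(1, 1 − 0.584 + 1.000) = min(1, 1.416) = 1.000
(u → (u → v)) ∧ u = min(1.000, 0.584) = 0.584
¬((u → (u → v)) ∧ u) = 1 − 0.584 = 0.416
1 ∧ ¬((u → (u → v)) ∧ u) = min(1.000, 0.416) = 0.416
v ∧ v = min(0.988, 0.988) = 0.988
(v ∧ v) → v = min(1, 1 − 0.988 + 0.988) = min(1, 1.000) = 1.000
(1 ∧ ¬((u → (u → v)) ∧ u)) → ((v ∧ v) → v) = min(1, 1 − 0.416 + 1.000) = min(1, 1.584) = 1.000
¬((1 ∧ ¬((u → (u → v)) ∧ u)) → ((v ∧ v) → v)) = 1 − 1.000 = 0.000
¬¬((1 ∧ ¬((u → (u → v)) ∧ u)) → ((v ∧ v) → v)) = 1 − 0.000 = 1.000
u ∧ ¬¬((1 ∧ ¬((u → (u → v)) ∧ u)) → ((v ∧ v) → v)) = min(0.584, 1.000) = 0.584
u ∧ (u ∧ ¬¬((1 ∧ ¬((u → (u → v)) ∧ u)) → ((v ∧ v) → v))) = min(0.584, 0.584) = 0.584

0.584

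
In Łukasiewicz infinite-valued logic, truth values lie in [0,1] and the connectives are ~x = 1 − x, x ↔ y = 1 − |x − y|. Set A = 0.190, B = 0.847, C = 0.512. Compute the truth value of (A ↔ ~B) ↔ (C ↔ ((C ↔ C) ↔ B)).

0.702

~B = 1 − 0.847 = 0.153
A ↔ ~B = 1 − |0.190 − 0.153| = 1 − 0.037 = 0.963
C ↔ C = 1 − |0.512 − 0.512| = 1 − 0.000 = 1.000
(C ↔ C) ↔ B = 1 − |1.000 − 0.847| = 1 − 0.153 = 0.847
C ↔ ((C ↔ C) ↔ B) = 1 − |0.512 − 0.847| = 1 − 0.335 = 0.665
(A ↔ ~B) ↔ (C ↔ ((C ↔ C) ↔ B)) = 1 − |0.963 − 0.665| = 1 − 0.298 = 0.702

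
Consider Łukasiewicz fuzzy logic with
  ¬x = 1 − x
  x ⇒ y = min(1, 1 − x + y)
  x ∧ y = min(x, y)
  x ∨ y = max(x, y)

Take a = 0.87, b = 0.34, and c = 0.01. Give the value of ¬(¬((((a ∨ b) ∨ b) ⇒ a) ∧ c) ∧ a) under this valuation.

a ∨ b = max(0.87, 0.34) = 0.87
(a ∨ b) ∨ b = max(0.87, 0.34) = 0.87
((a ∨ b) ∨ b) ⇒ a = min(1, 1 − 0.87 + 0.87) = min(1, 1.00) = 1.00
(((a ∨ b) ∨ b) ⇒ a) ∧ c = min(1.00, 0.01) = 0.01
¬((((a ∨ b) ∨ b) ⇒ a) ∧ c) = 1 − 0.01 = 0.99
¬((((a ∨ b) ∨ b) ⇒ a) ∧ c) ∧ a = min(0.99, 0.87) = 0.87
¬(¬((((a ∨ b) ∨ b) ⇒ a) ∧ c) ∧ a) = 1 − 0.87 = 0.13

0.13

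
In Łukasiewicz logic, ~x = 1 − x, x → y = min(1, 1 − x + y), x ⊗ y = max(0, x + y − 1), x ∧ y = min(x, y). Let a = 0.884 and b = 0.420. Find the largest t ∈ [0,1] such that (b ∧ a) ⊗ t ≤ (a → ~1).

0.696

b ∧ a = min(0.420, 0.884) = 0.420
So the left factor is b ∧ a = 0.420.
~1 = 1 − 1.000 = 0.000
a → ~1 = min(1, 1 − 0.884 + 0.000) = min(1, 0.116) = 0.116
So the right-hand bound is a → ~1 = 0.116.
The residuum of the Łukasiewicz t-norm gives the supremum: min(1, 1 − 0.420 + 0.116).
1 − 0.420 + 0.116 = 0.696, so t = min(1, 0.696) = 0.696.
Check: 0.420 ⊗ 0.696 = max(0, 0.116) = 0.116 ≤ 0.116.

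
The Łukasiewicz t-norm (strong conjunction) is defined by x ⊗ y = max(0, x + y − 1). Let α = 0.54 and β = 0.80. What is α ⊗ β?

0.34

α ⊗ β = max(0, 0.54 + 0.80 − 1) = max(0, 0.34) = 0.34
For comparison, the Gödel (minimum) t-norm min(x, y) would give 0.54.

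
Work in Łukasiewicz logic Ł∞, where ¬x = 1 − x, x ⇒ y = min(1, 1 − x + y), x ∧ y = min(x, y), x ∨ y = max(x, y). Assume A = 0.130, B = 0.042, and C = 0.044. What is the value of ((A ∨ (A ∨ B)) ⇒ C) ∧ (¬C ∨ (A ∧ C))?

A ∨ B = max(0.130, 0.042) = 0.130
A ∨ (A ∨ B) = max(0.130, 0.130) = 0.130
(A ∨ (A ∨ B)) ⇒ C = min(1, 1 − 0.130 + 0.044) = min(1, 0.914) = 0.914
¬C = 1 − 0.044 = 0.956
A ∧ C = min(0.130, 0.044) = 0.044
¬C ∨ (A ∧ C) = max(0.956, 0.044) = 0.956
((A ∨ (A ∨ B)) ⇒ C) ∧ (¬C ∨ (A ∧ C)) = min(0.914, 0.956) = 0.914

0.914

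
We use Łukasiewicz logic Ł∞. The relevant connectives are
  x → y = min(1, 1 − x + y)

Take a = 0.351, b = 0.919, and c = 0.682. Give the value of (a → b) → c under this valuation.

a → b = min(1, 1 − 0.351 + 0.919) = min(1, 1.568) = 1.000
(a → b) → c = min(1, 1 − 1.000 + 0.682) = min(1, 0.682) = 0.682

0.682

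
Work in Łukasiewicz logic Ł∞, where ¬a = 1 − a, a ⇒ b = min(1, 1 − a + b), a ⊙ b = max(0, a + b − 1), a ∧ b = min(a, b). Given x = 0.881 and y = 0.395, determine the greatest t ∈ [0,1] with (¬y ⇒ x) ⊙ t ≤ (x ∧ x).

¬y = 1 − 0.395 = 0.605
¬y ⇒ x = min(1, 1 − 0.605 + 0.881) = min(1, 1.276) = 1.000
So the left factor is ¬y ⇒ x = 1.000.
x ∧ x = min(0.881, 0.881) = 0.881
So the right-hand bound is x ∧ x = 0.881.
The residuum of the Łukasiewicz t-norm gives the supremum: min(1, 1 − 1.000 + 0.881).
1 − 1.000 + 0.881 = 0.881, so t = min(1, 0.881) = 0.881.
Check: 1.000 ⊙ 0.881 = max(0, 0.881) = 0.881 ≤ 0.881.

0.881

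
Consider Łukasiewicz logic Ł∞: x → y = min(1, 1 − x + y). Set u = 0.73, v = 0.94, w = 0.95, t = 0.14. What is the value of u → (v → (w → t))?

0.52

w → t = min(1, 1 − 0.95 + 0.14) = min(1, 0.19) = 0.19
v → (w → t) = min(1, 1 − 0.94 + 0.19) = min(1, 0.25) = 0.25
u → (v → (w → t)) = min(1, 1 − 0.73 + 0.25) = min(1, 0.52) = 0.52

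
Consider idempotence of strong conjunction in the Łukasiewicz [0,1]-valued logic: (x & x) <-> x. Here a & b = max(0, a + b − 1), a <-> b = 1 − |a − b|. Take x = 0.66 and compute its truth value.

0.66

x & x = max(0, 0.66 + 0.66 − 1) = max(0, 0.32) = 0.32
(x & x) <-> x = 1 − |0.32 − 0.66| = 1 − 0.34 = 0.66
(The value 0.66 < 1 shows this instance is not satisfied; fails in Ł∞ since a ⊗ a = max(0, 2a−1) ≠ a in general.)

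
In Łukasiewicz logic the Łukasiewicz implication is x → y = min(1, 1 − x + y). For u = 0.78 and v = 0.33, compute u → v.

u → v = min(1, 1 − 0.78 + 0.33) = min(1, 0.55) = 0.55
For comparison, the Gödel implication (1 if x ≤ y else y) would give 0.33.

0.55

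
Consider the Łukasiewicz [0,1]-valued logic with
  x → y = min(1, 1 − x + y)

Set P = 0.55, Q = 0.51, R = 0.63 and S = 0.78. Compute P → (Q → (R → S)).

1.00

R → S = min(1, 1 − 0.63 + 0.78) = min(1, 1.15) = 1.00
Q → (R → S) = min(1, 1 − 0.51 + 1.00) = min(1, 1.49) = 1.00
P → (Q → (R → S)) = min(1, 1 − 0.55 + 1.00) = min(1, 1.45) = 1.00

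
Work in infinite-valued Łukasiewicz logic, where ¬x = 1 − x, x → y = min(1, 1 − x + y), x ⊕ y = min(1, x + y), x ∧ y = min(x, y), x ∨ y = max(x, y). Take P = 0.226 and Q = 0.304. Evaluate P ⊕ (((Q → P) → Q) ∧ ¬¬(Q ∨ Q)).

Q → P = min(1, 1 − 0.304 + 0.226) = min(1, 0.922) = 0.922
(Q → P) → Q = min(1, 1 − 0.922 + 0.304) = min(1, 0.382) = 0.382
Q ∨ Q = max(0.304, 0.304) = 0.304
¬(Q ∨ Q) = 1 − 0.304 = 0.696
¬¬(Q ∨ Q) = 1 − 0.696 = 0.304
((Q → P) → Q) ∧ ¬¬(Q ∨ Q) = min(0.382, 0.304) = 0.304
P ⊕ (((Q → P) → Q) ∧ ¬¬(Q ∨ Q)) = min(1, 0.226 + 0.304) = min(1, 0.530) = 0.530

0.530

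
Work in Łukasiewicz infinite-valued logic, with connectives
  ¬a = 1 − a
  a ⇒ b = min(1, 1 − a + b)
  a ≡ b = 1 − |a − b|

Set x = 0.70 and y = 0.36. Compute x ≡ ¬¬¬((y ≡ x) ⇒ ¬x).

y ≡ x = 1 − |0.36 − 0.70| = 1 − 0.34 = 0.66
¬x = 1 − 0.70 = 0.30
(y ≡ x) ⇒ ¬x = min(1, 1 − 0.66 + 0.30) = min(1, 0.64) = 0.64
¬((y ≡ x) ⇒ ¬x) = 1 − 0.64 = 0.36
¬¬((y ≡ x) ⇒ ¬x) = 1 − 0.36 = 0.64
¬¬¬((y ≡ x) ⇒ ¬x) = 1 − 0.64 = 0.36
x ≡ ¬¬¬((y ≡ x) ⇒ ¬x) = 1 − |0.70 − 0.36| = 1 − 0.34 = 0.66

0.66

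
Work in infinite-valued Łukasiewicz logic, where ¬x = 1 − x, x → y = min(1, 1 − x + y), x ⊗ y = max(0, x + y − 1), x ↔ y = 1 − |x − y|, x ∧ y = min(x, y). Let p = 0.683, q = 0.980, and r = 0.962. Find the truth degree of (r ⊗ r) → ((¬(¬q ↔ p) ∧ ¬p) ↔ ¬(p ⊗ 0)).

r ⊗ r = max(0, 0.962 + 0.962 − 1) = max(0, 0.924) = 0.924
¬q = 1 − 0.980 = 0.020
¬q ↔ p = 1 − |0.020 − 0.683| = 1 − 0.663 = 0.337
¬(¬q ↔ p) = 1 − 0.337 = 0.663
¬p = 1 − 0.683 = 0.317
¬(¬q ↔ p) ∧ ¬p = min(0.663, 0.317) = 0.317
p ⊗ 0 = max(0, 0.683 + 0.000 − 1) = max(0, -0.317) = 0.000
¬(p ⊗ 0) = 1 − 0.000 = 1.000
(¬(¬q ↔ p) ∧ ¬p) ↔ ¬(p ⊗ 0) = 1 − |0.317 − 1.000| = 1 − 0.683 = 0.317
(r ⊗ r) → ((¬(¬q ↔ p) ∧ ¬p) ↔ ¬(p ⊗ 0)) = min(1, 1 − 0.924 + 0.317) = min(1, 0.393) = 0.393

0.393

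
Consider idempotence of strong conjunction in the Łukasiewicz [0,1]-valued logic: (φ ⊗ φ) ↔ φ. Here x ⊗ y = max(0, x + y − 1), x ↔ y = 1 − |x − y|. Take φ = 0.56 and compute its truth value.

0.56

φ ⊗ φ = max(0, 0.56 + 0.56 − 1) = max(0, 0.12) = 0.12
(φ ⊗ φ) ↔ φ = 1 − |0.12 − 0.56| = 1 − 0.44 = 0.56
(The value 0.56 < 1 shows this instance is not satisfied; fails in Ł∞ since a ⊗ a = max(0, 2a−1) ≠ a in general.)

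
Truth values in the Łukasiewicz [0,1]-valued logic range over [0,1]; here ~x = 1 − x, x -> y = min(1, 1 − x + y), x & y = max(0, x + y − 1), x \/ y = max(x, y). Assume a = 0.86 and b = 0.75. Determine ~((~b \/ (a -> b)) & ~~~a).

~b = 1 − 0.75 = 0.25
a -> b = min(1, 1 − 0.86 + 0.75) = min(1, 0.89) = 0.89
~b \/ (a -> b) = max(0.25, 0.89) = 0.89
~a = 1 − 0.86 = 0.14
~~a = 1 − 0.14 = 0.86
~~~a = 1 − 0.86 = 0.14
(~b \/ (a -> b)) & ~~~a = max(0, 0.89 + 0.14 − 1) = max(0, 0.03) = 0.03
~((~b \/ (a -> b)) & ~~~a) = 1 − 0.03 = 0.97

0.97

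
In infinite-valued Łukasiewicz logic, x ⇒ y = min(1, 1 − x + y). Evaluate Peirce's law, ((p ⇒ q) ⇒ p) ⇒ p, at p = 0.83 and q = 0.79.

0.96

p ⇒ q = min(1, 1 − 0.83 + 0.79) = min(1, 0.96) = 0.96
(p ⇒ q) ⇒ p = min(1, 1 − 0.96 + 0.83) = min(1, 0.87) = 0.87
((p ⇒ q) ⇒ p) ⇒ p = min(1, 1 − 0.87 + 0.83) = min(1, 0.96) = 0.96
(The value 0.96 < 1 shows this instance is not satisfied; not a Ł∞-tautology in general.)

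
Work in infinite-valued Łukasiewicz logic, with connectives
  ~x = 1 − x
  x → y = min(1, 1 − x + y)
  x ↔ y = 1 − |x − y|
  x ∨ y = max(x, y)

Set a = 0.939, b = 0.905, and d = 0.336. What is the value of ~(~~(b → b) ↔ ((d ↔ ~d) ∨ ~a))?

0.328

b → b = min(1, 1 − 0.905 + 0.905) = min(1, 1.000) = 1.000
~(b → b) = 1 − 1.000 = 0.000
~~(b → b) = 1 − 0.000 = 1.000
~d = 1 − 0.336 = 0.664
d ↔ ~d = 1 − |0.336 − 0.664| = 1 − 0.328 = 0.672
~a = 1 − 0.939 = 0.061
(d ↔ ~d) ∨ ~a = max(0.672, 0.061) = 0.672
~~(b → b) ↔ ((d ↔ ~d) ∨ ~a) = 1 − |1.000 − 0.672| = 1 − 0.328 = 0.672
~(~~(b → b) ↔ ((d ↔ ~d) ∨ ~a)) = 1 − 0.672 = 0.328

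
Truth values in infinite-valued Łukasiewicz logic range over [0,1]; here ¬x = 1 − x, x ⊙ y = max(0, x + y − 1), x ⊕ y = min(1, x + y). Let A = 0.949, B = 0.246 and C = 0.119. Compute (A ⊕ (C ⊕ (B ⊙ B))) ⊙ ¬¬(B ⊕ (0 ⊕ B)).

B ⊙ B = max(0, 0.246 + 0.246 − 1) = max(0, -0.508) = 0.000
C ⊕ (B ⊙ B) = min(1, 0.119 + 0.000) = min(1, 0.119) = 0.119
A ⊕ (C ⊕ (B ⊙ B)) = min(1, 0.949 + 0.119) = min(1, 1.068) = 1.000
0 ⊕ B = min(1, 0.000 + 0.246) = min(1, 0.246) = 0.246
B ⊕ (0 ⊕ B) = min(1, 0.246 + 0.246) = min(1, 0.492) = 0.492
¬(B ⊕ (0 ⊕ B)) = 1 − 0.492 = 0.508
¬¬(B ⊕ (0 ⊕ B)) = 1 − 0.508 = 0.492
(A ⊕ (C ⊕ (B ⊙ B))) ⊙ ¬¬(B ⊕ (0 ⊕ B)) = max(0, 1.000 + 0.492 − 1) = max(0, 0.492) = 0.492

0.492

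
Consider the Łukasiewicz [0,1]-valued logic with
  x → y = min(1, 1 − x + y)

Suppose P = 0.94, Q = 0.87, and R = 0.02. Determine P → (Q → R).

Q → R = min(1, 1 − 0.87 + 0.02) = min(1, 0.15) = 0.15
P → (Q → R) = min(1, 1 − 0.94 + 0.15) = min(1, 0.21) = 0.21

0.21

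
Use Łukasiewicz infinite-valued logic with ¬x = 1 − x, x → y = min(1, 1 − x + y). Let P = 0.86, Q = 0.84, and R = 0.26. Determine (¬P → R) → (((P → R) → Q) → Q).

¬P = 1 − 0.86 = 0.14
¬P → R = min(1, 1 − 0.14 + 0.26) = min(1, 1.12) = 1.00
P → R = min(1, 1 − 0.86 + 0.26) = min(1, 0.40) = 0.40
(P → R) → Q = min(1, 1 − 0.40 + 0.84) = min(1, 1.44) = 1.00
((P → R) → Q) → Q = min(1, 1 − 1.00 + 0.84) = min(1, 0.84) = 0.84
(¬P → R) → (((P → R) → Q) → Q) = min(1, 1 − 1.00 + 0.84) = min(1, 0.84) = 0.84

0.84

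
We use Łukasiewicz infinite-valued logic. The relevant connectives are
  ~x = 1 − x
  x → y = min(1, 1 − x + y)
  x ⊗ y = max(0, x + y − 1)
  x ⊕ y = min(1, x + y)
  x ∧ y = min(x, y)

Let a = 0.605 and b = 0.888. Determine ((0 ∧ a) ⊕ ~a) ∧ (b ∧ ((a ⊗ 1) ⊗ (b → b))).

0 ∧ a = min(0.000, 0.605) = 0.000
~a = 1 − 0.605 = 0.395
(0 ∧ a) ⊕ ~a = min(1, 0.000 + 0.395) = min(1, 0.395) = 0.395
a ⊗ 1 = max(0, 0.605 + 1.000 − 1) = max(0, 0.605) = 0.605
b → b = min(1, 1 − 0.888 + 0.888) = min(1, 1.000) = 1.000
(a ⊗ 1) ⊗ (b → b) = max(0, 0.605 + 1.000 − 1) = max(0, 0.605) = 0.605
b ∧ ((a ⊗ 1) ⊗ (b → b)) = min(0.888, 0.605) = 0.605
((0 ∧ a) ⊕ ~a) ∧ (b ∧ ((a ⊗ 1) ⊗ (b → b))) = min(0.395, 0.605) = 0.395

0.395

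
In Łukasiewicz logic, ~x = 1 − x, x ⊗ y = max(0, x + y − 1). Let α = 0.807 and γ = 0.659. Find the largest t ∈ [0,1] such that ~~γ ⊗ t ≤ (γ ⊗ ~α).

~γ = 1 − 0.659 = 0.341
~~γ = 1 − 0.341 = 0.659
So the left factor is ~~γ = 0.659.
~α = 1 − 0.807 = 0.193
γ ⊗ ~α = max(0, 0.659 + 0.193 − 1) = max(0, -0.148) = 0.000
So the right-hand bound is γ ⊗ ~α = 0.000.
The residuum of the Łukasiewicz t-norm gives the supremum: min(1, 1 − 0.659 + 0.000).
1 − 0.659 + 0.000 = 0.341, so t = min(1, 0.341) = 0.341.
Check: 0.659 ⊗ 0.341 = max(0, 0.000) = 0.000 ≤ 0.000.

0.341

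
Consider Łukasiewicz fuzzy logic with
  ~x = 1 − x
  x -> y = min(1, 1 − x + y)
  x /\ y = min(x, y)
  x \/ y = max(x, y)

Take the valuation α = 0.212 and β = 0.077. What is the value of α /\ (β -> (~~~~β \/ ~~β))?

0.212

~β = 1 − 0.077 = 0.923
~~β = 1 − 0.923 = 0.077
~~~β = 1 − 0.077 = 0.923
~~~~β = 1 − 0.923 = 0.077
~~~~β \/ ~~β = max(0.077, 0.077) = 0.077
β -> (~~~~β \/ ~~β) = min(1, 1 − 0.077 + 0.077) = min(1, 1.000) = 1.000
α /\ (β -> (~~~~β \/ ~~β)) = min(0.212, 1.000) = 0.212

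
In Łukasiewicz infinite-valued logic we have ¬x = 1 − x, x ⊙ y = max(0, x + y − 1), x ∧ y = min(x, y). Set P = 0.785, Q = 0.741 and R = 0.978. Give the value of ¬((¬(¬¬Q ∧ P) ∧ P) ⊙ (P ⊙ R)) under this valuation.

0.978

¬Q = 1 − 0.741 = 0.259
¬¬Q = 1 − 0.259 = 0.741
¬¬Q ∧ P = min(0.741, 0.785) = 0.741
¬(¬¬Q ∧ P) = 1 − 0.741 = 0.259
¬(¬¬Q ∧ P) ∧ P = min(0.259, 0.785) = 0.259
P ⊙ R = max(0, 0.785 + 0.978 − 1) = max(0, 0.763) = 0.763
(¬(¬¬Q ∧ P) ∧ P) ⊙ (P ⊙ R) = max(0, 0.259 + 0.763 − 1) = max(0, 0.022) = 0.022
¬((¬(¬¬Q ∧ P) ∧ P) ⊙ (P ⊙ R)) = 1 − 0.022 = 0.978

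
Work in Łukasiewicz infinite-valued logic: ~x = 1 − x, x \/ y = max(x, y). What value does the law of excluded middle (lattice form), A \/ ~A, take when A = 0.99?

0.99

~A = 1 − 0.99 = 0.01
A \/ ~A = max(0.99, 0.01) = 0.99
(The value 0.99 < 1 shows this instance is not satisfied; not a Ł∞-tautology — its value is max(a, 1−a).)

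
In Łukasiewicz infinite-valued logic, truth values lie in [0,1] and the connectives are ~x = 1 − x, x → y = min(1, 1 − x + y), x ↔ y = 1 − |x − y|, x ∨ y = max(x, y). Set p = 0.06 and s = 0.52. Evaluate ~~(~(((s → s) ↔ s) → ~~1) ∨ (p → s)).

s → s = min(1, 1 − 0.52 + 0.52) = min(1, 1.00) = 1.00
(s → s) ↔ s = 1 − |1.00 − 0.52| = 1 − 0.48 = 0.52
~1 = 1 − 1.00 = 0.00
~~1 = 1 − 0.00 = 1.00
((s → s) ↔ s) → ~~1 = min(1, 1 − 0.52 + 1.00) = min(1, 1.48) = 1.00
~(((s → s) ↔ s) → ~~1) = 1 − 1.00 = 0.00
p → s = min(1, 1 − 0.06 + 0.52) = min(1, 1.46) = 1.00
~(((s → s) ↔ s) → ~~1) ∨ (p → s) = max(0.00, 1.00) = 1.00
~(~(((s → s) ↔ s) → ~~1) ∨ (p → s)) = 1 − 1.00 = 0.00
~~(~(((s → s) ↔ s) → ~~1) ∨ (p → s)) = 1 − 0.00 = 1.00

1.00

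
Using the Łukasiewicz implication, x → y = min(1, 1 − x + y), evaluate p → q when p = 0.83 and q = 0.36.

0.53

p → q = min(1, 1 − 0.83 + 0.36) = min(1, 0.53) = 0.53
For comparison, the Gödel implication (1 if x ≤ y else y) would give 0.36.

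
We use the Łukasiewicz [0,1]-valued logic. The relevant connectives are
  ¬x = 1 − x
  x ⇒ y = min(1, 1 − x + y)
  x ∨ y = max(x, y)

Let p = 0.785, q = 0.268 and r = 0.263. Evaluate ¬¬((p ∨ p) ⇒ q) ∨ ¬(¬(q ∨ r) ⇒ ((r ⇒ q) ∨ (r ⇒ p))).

0.483

p ∨ p = max(0.785, 0.785) = 0.785
(p ∨ p) ⇒ q = min(1, 1 − 0.785 + 0.268) = min(1, 0.483) = 0.483
¬((p ∨ p) ⇒ q) = 1 − 0.483 = 0.517
¬¬((p ∨ p) ⇒ q) = 1 − 0.517 = 0.483
q ∨ r = max(0.268, 0.263) = 0.268
¬(q ∨ r) = 1 − 0.268 = 0.732
r ⇒ q = min(1, 1 − 0.263 + 0.268) = min(1, 1.005) = 1.000
r ⇒ p = min(1, 1 − 0.263 + 0.785) = min(1, 1.522) = 1.000
(r ⇒ q) ∨ (r ⇒ p) = max(1.000, 1.000) = 1.000
¬(q ∨ r) ⇒ ((r ⇒ q) ∨ (r ⇒ p)) = min(1, 1 − 0.732 + 1.000) = min(1, 1.268) = 1.000
¬(¬(q ∨ r) ⇒ ((r ⇒ q) ∨ (r ⇒ p))) = 1 − 1.000 = 0.000
¬¬((p ∨ p) ⇒ q) ∨ ¬(¬(q ∨ r) ⇒ ((r ⇒ q) ∨ (r ⇒ p))) = max(0.483, 0.000) = 0.483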